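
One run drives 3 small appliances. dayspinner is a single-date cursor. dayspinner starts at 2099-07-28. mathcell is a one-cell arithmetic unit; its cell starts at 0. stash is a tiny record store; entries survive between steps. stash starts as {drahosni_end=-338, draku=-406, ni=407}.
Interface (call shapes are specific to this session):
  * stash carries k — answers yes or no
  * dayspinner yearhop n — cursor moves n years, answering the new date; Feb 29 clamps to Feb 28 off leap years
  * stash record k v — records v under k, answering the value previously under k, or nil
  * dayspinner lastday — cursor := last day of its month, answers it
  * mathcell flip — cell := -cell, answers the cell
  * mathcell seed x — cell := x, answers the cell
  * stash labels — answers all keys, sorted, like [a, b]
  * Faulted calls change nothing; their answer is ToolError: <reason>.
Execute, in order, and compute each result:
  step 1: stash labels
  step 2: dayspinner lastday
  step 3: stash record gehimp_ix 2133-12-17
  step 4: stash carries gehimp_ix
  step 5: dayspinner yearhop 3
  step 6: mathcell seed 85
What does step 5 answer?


Answer: 2102-07-31

Derivation:
>> stash labels()
<< [drahosni_end, draku, ni]
>> dayspinner lastday()
<< 2099-07-31
>> stash record(k='gehimp_ix', v='2133-12-17')
<< nil
>> stash carries(k='gehimp_ix')
<< yes
>> dayspinner yearhop(n='3')
<< 2102-07-31
>> mathcell seed(x='85')
<< 85


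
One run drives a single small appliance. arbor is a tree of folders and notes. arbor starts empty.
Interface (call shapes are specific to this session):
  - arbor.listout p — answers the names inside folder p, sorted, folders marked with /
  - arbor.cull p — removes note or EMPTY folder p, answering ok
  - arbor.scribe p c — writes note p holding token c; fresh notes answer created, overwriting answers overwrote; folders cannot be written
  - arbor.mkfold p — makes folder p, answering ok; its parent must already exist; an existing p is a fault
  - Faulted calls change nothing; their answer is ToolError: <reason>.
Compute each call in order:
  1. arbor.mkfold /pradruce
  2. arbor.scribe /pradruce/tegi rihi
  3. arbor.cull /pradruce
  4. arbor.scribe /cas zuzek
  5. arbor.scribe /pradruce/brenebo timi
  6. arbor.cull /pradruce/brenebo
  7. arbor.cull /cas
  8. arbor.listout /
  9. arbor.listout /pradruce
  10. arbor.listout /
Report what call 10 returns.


Answer: [pradruce/]

Derivation:
% mkfold /pradruce
= ok
% scribe /pradruce/tegi rihi
= created
% cull /pradruce
= ToolError: not empty
% scribe /cas zuzek
= created
% scribe /pradruce/brenebo timi
= created
% cull /pradruce/brenebo
= ok
% cull /cas
= ok
% listout /
= [pradruce/]
% listout /pradruce
= [tegi]
% listout /
= [pradruce/]


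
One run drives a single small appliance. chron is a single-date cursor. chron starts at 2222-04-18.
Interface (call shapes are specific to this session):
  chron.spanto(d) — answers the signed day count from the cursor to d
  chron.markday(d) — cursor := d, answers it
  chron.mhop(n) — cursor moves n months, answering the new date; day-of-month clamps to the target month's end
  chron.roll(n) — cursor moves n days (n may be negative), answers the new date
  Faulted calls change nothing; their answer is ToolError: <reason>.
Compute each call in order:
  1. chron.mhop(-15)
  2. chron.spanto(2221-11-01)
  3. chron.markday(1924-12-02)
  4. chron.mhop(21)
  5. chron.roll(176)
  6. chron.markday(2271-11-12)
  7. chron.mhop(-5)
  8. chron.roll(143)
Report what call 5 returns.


==> chron.mhop(n=-15)
<== 2221-01-18
==> chron.spanto(d=2221-11-01)
<== 287
==> chron.markday(d=1924-12-02)
<== 1924-12-02
==> chron.mhop(n=21)
<== 1926-09-02
==> chron.roll(n=176)
<== 1927-02-25
==> chron.markday(d=2271-11-12)
<== 2271-11-12
==> chron.mhop(n=-5)
<== 2271-06-12
==> chron.roll(n=143)
<== 2271-11-02

Answer: 1927-02-25


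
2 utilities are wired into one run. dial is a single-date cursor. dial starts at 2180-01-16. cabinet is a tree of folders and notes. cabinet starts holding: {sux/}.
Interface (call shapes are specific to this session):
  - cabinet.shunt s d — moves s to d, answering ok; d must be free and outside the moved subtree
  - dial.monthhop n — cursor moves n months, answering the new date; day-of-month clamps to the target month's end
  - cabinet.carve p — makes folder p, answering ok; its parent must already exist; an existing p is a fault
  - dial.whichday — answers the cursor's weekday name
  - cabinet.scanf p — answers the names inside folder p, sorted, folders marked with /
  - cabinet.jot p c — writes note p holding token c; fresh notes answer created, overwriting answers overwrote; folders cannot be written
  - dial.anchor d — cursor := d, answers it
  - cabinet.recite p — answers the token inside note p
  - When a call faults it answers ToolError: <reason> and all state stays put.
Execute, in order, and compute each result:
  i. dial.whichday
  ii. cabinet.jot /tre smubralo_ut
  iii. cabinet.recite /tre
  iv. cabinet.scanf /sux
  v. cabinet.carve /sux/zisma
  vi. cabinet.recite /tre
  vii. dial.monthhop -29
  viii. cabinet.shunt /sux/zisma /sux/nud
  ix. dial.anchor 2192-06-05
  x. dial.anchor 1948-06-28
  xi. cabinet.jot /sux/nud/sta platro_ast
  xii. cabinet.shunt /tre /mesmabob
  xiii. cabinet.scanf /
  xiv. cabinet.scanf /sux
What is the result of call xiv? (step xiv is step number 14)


Answer: [nud/]

Derivation:
[in] whichday
= Sunday
[in] jot p=/tre c=smubralo_ut
= created
[in] recite p=/tre
= smubralo_ut
[in] scanf p=/sux
= []
[in] carve p=/sux/zisma
= ok
[in] recite p=/tre
= smubralo_ut
[in] monthhop n=-29
= 2177-08-16
[in] shunt s=/sux/zisma d=/sux/nud
= ok
[in] anchor d=2192-06-05
= 2192-06-05
[in] anchor d=1948-06-28
= 1948-06-28
[in] jot p=/sux/nud/sta c=platro_ast
= created
[in] shunt s=/tre d=/mesmabob
= ok
[in] scanf p=/
= [mesmabob, sux/]
[in] scanf p=/sux
= [nud/]


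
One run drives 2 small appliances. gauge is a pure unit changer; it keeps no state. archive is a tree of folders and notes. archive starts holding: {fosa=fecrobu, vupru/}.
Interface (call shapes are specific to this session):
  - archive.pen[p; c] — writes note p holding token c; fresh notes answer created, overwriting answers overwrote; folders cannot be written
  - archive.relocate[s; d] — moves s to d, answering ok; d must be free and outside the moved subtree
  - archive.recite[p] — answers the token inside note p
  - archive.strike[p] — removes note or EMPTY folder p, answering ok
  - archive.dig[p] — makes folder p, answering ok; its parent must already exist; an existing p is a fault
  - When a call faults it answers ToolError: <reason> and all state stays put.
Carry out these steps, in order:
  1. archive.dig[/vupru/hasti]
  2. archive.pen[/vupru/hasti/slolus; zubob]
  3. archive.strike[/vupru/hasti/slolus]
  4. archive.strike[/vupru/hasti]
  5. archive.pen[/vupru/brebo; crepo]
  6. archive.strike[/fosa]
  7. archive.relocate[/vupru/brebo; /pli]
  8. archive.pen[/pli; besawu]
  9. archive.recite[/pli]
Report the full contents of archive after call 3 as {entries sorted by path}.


Answer: {fosa=fecrobu, vupru/, vupru/hasti/}

Derivation:
-> dig(p: /vupru/hasti)
<- ok
-> pen(p: /vupru/hasti/slolus, c: zubob)
<- created
-> strike(p: /vupru/hasti/slolus)
<- ok
-> strike(p: /vupru/hasti)
<- ok
-> pen(p: /vupru/brebo, c: crepo)
<- created
-> strike(p: /fosa)
<- ok
-> relocate(s: /vupru/brebo, d: /pli)
<- ok
-> pen(p: /pli, c: besawu)
<- overwrote
-> recite(p: /pli)
<- besawu


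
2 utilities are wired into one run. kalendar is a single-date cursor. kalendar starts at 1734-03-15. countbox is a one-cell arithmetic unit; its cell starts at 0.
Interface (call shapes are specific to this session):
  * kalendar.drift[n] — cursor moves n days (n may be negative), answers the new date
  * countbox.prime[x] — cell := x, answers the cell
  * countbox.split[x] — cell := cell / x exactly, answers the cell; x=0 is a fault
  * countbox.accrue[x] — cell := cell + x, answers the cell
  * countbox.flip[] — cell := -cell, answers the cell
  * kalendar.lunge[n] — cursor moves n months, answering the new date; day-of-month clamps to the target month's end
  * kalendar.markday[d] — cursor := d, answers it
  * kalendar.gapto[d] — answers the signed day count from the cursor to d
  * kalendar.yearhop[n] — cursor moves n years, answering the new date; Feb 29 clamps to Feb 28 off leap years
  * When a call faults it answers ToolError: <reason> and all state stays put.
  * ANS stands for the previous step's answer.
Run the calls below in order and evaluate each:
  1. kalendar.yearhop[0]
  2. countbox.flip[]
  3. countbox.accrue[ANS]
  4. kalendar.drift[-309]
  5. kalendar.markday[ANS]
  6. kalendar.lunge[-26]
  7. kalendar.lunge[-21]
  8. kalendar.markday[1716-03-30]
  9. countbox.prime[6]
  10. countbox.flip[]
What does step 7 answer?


Do: yearhop[n: 0]
See: 1734-03-15
Do: flip[]
See: 0
Do: accrue[x: ANS]
See: 0
Do: drift[n: -309]
See: 1733-05-10
Do: markday[d: ANS]
See: 1733-05-10
Do: lunge[n: -26]
See: 1731-03-10
Do: lunge[n: -21]
See: 1729-06-10
Do: markday[d: 1716-03-30]
See: 1716-03-30
Do: prime[x: 6]
See: 6
Do: flip[]
See: -6

Answer: 1729-06-10


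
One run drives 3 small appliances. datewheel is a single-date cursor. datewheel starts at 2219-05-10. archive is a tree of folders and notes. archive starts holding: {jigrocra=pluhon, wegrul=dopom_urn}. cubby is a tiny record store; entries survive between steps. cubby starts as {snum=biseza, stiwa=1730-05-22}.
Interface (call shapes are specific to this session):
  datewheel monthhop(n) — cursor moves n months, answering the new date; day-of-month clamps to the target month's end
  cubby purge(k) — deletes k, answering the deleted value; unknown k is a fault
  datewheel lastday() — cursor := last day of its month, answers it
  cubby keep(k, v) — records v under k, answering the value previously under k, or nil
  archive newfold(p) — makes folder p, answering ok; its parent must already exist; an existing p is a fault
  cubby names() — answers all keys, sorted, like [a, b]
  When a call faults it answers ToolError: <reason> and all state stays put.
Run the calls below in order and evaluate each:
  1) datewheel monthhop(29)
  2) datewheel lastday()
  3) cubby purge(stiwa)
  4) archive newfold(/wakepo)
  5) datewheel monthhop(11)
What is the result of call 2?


Answer: 2221-10-31

Derivation:
I run datewheel monthhop with 29, and get 2221-10-10.
I try datewheel lastday(), giving 2221-10-31.
Calling cubby purge with stiwa, and observe 1730-05-22.
Using archive newfold with /wakepo: ok.
I invoke datewheel monthhop with 11, and observe 2222-09-30.


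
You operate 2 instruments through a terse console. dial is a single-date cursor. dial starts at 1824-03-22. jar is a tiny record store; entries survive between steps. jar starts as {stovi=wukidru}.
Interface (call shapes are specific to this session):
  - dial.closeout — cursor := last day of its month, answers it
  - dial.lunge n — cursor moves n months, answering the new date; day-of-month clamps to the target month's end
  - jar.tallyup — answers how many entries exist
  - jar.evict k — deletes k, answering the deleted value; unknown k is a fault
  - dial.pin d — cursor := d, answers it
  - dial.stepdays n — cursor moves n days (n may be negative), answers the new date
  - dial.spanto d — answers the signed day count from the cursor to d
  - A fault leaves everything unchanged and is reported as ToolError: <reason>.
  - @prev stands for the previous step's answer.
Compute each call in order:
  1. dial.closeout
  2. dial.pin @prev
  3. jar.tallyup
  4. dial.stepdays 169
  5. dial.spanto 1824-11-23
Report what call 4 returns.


Invoking dial.closeout(): 1824-03-31.
I invoke dial.pin with d='@prev', → 1824-03-31.
Calling jar.tallyup(), which returns 1.
I use dial.stepdays with n='169', which returns 1824-09-16.
I invoke dial.spanto with d='1824-11-23', → 68.

Answer: 1824-09-16


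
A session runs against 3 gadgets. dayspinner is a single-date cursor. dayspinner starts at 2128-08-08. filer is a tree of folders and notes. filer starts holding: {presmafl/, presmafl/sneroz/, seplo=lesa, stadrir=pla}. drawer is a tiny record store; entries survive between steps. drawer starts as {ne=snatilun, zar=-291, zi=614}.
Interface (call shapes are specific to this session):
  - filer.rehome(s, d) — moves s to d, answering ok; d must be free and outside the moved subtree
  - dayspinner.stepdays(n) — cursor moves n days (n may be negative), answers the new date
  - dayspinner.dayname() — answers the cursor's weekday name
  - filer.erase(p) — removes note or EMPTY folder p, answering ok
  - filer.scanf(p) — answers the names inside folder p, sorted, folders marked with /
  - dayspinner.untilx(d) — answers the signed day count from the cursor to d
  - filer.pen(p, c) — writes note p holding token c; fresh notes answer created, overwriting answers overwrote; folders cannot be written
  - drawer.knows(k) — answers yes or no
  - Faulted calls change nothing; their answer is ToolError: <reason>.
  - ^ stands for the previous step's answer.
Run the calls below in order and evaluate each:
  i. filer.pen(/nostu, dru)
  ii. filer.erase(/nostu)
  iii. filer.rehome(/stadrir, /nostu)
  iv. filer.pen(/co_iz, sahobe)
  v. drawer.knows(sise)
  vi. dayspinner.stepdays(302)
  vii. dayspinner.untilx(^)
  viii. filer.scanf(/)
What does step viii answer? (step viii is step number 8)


I run pen(p: /nostu, c: dru), yielding created.
I invoke erase(p: /nostu), which returns ok.
I use rehome(s: /stadrir, d: /nostu), — result: ok.
Then pen(p: /co_iz, c: sahobe), which returns created.
Calling knows(k: sise), and see no.
I call stepdays(n: 302): 2129-06-06.
Invoking untilx(d: ^), giving 0.
Next I call scanf(p: /), — result: [co_iz, nostu, presmafl/, seplo].

Answer: [co_iz, nostu, presmafl/, seplo]


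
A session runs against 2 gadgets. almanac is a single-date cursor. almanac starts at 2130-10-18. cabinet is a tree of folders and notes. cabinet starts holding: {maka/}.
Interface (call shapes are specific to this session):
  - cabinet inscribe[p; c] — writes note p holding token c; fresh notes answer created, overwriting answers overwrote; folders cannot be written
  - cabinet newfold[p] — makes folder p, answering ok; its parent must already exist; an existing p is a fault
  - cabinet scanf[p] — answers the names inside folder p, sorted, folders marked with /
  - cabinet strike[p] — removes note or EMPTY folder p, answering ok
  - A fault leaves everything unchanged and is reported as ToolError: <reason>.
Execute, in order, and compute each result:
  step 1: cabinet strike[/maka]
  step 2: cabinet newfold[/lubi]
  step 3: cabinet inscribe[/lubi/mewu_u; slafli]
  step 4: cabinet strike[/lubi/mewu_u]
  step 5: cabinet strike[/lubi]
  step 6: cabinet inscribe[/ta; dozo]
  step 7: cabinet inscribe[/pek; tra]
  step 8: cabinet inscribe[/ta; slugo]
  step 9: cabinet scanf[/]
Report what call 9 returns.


% cabinet strike(p: /maka) : ok
% cabinet newfold(p: /lubi) : ok
% cabinet inscribe(p: /lubi/mewu_u, c: slafli) : created
% cabinet strike(p: /lubi/mewu_u) : ok
% cabinet strike(p: /lubi) : ok
% cabinet inscribe(p: /ta, c: dozo) : created
% cabinet inscribe(p: /pek, c: tra) : created
% cabinet inscribe(p: /ta, c: slugo) : overwrote
% cabinet scanf(p: /) : [pek, ta]

Answer: [pek, ta]


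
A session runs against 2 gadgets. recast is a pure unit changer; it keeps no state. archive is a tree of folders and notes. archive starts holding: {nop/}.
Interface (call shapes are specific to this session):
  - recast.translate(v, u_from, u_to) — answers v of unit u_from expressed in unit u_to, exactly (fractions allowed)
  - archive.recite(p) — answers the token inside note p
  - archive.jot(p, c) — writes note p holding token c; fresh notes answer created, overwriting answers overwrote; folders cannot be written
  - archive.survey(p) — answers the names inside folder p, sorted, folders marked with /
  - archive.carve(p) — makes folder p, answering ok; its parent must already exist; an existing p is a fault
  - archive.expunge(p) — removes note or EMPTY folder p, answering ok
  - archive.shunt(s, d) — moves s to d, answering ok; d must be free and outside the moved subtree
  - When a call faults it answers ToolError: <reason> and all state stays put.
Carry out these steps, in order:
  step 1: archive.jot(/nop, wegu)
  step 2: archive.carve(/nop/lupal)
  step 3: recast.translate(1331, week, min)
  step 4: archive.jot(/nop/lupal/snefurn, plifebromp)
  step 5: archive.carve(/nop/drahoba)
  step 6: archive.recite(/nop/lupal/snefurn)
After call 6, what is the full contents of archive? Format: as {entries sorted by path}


→ archive.jot(p→/nop, c→wegu)
← ToolError: is a directory
→ archive.carve(p→/nop/lupal)
← ok
→ recast.translate(v→1331, u_from→week, u_to→min)
← 13416480
→ archive.jot(p→/nop/lupal/snefurn, c→plifebromp)
← created
→ archive.carve(p→/nop/drahoba)
← ok
→ archive.recite(p→/nop/lupal/snefurn)
← plifebromp

Answer: {nop/, nop/drahoba/, nop/lupal/, nop/lupal/snefurn=plifebromp}


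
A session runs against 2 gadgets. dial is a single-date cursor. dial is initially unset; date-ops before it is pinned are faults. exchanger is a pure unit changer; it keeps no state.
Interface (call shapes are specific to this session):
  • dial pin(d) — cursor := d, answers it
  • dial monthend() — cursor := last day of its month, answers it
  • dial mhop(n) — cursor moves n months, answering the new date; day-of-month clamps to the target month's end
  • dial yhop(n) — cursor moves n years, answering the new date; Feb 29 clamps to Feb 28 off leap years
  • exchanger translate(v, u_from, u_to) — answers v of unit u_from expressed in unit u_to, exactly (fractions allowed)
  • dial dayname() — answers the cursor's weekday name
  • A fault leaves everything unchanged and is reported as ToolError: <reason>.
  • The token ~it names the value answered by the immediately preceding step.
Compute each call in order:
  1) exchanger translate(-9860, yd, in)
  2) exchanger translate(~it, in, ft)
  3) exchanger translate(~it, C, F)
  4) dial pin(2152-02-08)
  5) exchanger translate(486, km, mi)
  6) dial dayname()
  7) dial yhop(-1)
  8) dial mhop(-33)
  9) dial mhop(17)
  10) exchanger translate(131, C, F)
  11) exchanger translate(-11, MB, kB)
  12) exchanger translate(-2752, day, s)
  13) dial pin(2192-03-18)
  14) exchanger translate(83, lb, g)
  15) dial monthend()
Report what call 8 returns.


Answer: 2148-05-08

Derivation:
Do: exchanger translate[v→-9860; u_from→yd; u_to→in]
See: -354960
Do: exchanger translate[v→~it; u_from→in; u_to→ft]
See: -29580
Do: exchanger translate[v→~it; u_from→C; u_to→F]
See: -53212
Do: dial pin[d→2152-02-08]
See: 2152-02-08
Do: exchanger translate[v→486; u_from→km; u_to→mi]
See: 421875/1397
Do: dial dayname[]
See: Tuesday
Do: dial yhop[n→-1]
See: 2151-02-08
Do: dial mhop[n→-33]
See: 2148-05-08
Do: dial mhop[n→17]
See: 2149-10-08
Do: exchanger translate[v→131; u_from→C; u_to→F]
See: 1339/5
Do: exchanger translate[v→-11; u_from→MB; u_to→kB]
See: -11000
Do: exchanger translate[v→-2752; u_from→day; u_to→s]
See: -237772800
Do: dial pin[d→2192-03-18]
See: 2192-03-18
Do: exchanger translate[v→83; u_from→lb; u_to→g]
See: 3764816671/100000
Do: dial monthend[]
See: 2192-03-31


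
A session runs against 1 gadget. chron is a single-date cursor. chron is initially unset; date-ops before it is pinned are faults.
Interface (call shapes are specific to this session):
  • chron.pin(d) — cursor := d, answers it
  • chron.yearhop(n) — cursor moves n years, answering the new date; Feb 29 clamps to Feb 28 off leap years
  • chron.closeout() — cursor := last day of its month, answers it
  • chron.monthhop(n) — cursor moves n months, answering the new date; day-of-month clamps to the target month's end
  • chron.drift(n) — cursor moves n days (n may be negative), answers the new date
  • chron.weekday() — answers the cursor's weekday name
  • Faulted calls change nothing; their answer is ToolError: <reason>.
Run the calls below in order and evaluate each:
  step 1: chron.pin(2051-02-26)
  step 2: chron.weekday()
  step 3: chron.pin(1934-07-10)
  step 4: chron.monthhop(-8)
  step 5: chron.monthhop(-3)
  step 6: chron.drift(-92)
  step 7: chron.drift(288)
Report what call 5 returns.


Using chron.pin(d→2051-02-26), and observe 2051-02-26.
Next I call chron.weekday, — result: Sunday.
I call chron.pin(d→1934-07-10), giving 1934-07-10.
Invoking chron.monthhop(n→-8), which returns 1933-11-10.
I call chron.monthhop(n→-3): 1933-08-10.
I use chron.drift(n→-92), — result: 1933-05-10.
I run chron.drift(n→288): 1934-02-22.

Answer: 1933-08-10


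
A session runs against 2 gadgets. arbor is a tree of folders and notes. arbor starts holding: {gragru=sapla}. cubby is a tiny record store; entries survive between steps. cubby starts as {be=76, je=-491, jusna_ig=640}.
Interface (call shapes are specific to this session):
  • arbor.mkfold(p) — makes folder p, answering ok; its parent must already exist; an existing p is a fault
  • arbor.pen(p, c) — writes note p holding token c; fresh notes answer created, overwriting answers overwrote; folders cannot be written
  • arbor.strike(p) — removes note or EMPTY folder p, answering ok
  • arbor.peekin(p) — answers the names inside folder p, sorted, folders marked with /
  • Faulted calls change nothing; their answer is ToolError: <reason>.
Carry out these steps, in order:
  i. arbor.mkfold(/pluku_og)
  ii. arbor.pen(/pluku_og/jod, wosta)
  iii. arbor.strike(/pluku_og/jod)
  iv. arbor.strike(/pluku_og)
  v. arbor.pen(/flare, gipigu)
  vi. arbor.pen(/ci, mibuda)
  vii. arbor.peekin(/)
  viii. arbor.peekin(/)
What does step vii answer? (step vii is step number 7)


Answer: [ci, flare, gragru]

Derivation:
[in] arbor.mkfold p→/pluku_og
  ok
[in] arbor.pen p→/pluku_og/jod c→wosta
  created
[in] arbor.strike p→/pluku_og/jod
  ok
[in] arbor.strike p→/pluku_og
  ok
[in] arbor.pen p→/flare c→gipigu
  created
[in] arbor.pen p→/ci c→mibuda
  created
[in] arbor.peekin p→/
  [ci, flare, gragru]
[in] arbor.peekin p→/
  [ci, flare, gragru]


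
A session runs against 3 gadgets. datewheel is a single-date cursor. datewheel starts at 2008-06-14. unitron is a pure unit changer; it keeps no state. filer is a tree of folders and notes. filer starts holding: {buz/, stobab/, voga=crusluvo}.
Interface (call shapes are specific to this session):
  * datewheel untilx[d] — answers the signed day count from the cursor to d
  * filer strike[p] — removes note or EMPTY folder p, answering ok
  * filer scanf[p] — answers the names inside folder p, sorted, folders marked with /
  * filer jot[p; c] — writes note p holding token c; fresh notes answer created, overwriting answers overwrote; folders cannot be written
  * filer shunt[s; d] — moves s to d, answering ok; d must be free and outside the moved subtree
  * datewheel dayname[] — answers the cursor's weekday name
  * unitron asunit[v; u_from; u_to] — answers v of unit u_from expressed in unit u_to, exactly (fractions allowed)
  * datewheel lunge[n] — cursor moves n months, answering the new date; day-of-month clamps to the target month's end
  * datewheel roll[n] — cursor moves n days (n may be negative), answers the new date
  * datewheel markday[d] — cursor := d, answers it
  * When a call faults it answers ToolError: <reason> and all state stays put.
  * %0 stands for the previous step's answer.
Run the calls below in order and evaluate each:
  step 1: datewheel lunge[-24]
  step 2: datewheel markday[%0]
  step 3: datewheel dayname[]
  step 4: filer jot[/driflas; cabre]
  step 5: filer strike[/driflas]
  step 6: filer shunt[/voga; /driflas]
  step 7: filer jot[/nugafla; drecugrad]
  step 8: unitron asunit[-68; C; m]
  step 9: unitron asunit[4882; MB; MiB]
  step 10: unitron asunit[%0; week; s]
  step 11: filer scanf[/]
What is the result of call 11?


·→ datewheel lunge(n='-24')
·← 2006-06-14
·→ datewheel markday(d='%0')
·← 2006-06-14
·→ datewheel dayname()
·← Wednesday
·→ filer jot(p='/driflas', c='cabre')
·← created
·→ filer strike(p='/driflas')
·← ok
·→ filer shunt(s='/voga', d='/driflas')
·← ok
·→ filer jot(p='/nugafla', c='drecugrad')
·← created
·→ unitron asunit(v='-68', u_from='C', u_to='m')
·← ToolError: incompatible units
·→ unitron asunit(v='4882', u_from='MB', u_to='MiB')
·← 38140625/8192
·→ unitron asunit(v='%0', u_from='week', u_to='s')
·← 180214453125/64
·→ filer scanf(p='/')
·← [buz/, driflas, nugafla, stobab/]

Answer: [buz/, driflas, nugafla, stobab/]


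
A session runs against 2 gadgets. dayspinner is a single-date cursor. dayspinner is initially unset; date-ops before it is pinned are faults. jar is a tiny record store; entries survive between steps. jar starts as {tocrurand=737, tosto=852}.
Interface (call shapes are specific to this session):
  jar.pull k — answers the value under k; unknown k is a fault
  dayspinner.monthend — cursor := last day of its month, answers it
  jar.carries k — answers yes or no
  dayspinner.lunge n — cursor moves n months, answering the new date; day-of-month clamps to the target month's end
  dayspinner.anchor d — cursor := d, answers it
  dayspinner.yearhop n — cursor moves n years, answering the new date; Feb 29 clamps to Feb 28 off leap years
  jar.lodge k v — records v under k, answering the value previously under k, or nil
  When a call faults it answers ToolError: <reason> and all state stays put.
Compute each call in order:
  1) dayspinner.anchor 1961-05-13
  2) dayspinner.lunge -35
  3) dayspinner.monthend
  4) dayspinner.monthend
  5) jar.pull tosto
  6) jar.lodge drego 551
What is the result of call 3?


Answer: 1958-06-30

Derivation:
→ dayspinner.anchor(1961-05-13)
← 1961-05-13
→ dayspinner.lunge(-35)
← 1958-06-13
→ dayspinner.monthend()
← 1958-06-30
→ dayspinner.monthend()
← 1958-06-30
→ jar.pull(tosto)
← 852
→ jar.lodge(drego, 551)
← nil


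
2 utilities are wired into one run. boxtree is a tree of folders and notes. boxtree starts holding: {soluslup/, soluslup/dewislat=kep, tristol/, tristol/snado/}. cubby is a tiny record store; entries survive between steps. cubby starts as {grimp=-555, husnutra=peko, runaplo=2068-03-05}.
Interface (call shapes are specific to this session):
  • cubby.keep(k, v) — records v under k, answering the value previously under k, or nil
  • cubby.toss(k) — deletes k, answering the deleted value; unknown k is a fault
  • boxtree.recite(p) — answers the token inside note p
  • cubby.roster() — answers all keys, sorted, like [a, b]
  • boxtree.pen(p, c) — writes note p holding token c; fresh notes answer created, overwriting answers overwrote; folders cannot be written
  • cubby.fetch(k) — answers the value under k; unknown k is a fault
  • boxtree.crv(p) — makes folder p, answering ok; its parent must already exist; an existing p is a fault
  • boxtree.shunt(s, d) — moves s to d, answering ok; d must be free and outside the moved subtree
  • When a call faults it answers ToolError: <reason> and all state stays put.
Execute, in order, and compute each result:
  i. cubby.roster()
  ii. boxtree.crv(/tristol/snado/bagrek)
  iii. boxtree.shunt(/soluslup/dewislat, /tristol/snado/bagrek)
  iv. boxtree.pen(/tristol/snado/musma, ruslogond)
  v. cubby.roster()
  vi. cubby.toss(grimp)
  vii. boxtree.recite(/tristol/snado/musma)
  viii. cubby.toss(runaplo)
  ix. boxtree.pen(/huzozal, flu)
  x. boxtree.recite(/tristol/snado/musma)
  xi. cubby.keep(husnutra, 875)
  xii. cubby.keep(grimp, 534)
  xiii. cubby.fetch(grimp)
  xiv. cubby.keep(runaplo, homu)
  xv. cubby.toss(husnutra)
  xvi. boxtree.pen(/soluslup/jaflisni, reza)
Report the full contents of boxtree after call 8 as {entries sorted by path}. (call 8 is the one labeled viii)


Now I run roster(), and see [grimp, husnutra, runaplo].
Using crv with p=/tristol/snado/bagrek, — result: ok.
Next I call shunt with s=/soluslup/dewislat, d=/tristol/snado/bagrek, giving ToolError: exists.
Invoking pen with p=/tristol/snado/musma, c=ruslogond, and get created.
Invoking roster, and see [grimp, husnutra, runaplo].
Calling toss with k=grimp, giving -555.
Next I call recite with p=/tristol/snado/musma, which returns ruslogond.
I invoke toss with k=runaplo, giving 2068-03-05.
I try pen with p=/huzozal, c=flu: created.
Invoking recite with p=/tristol/snado/musma, yielding ruslogond.
I run keep with k=husnutra, v=875: peko.
Then keep with k=grimp, v=534, → nil.
Invoking fetch with k=grimp, → 534.
I run keep with k=runaplo, v=homu, → nil.
Then toss with k=husnutra, and see 875.
Now I run pen with p=/soluslup/jaflisni, c=reza, → created.

Answer: {soluslup/, soluslup/dewislat=kep, tristol/, tristol/snado/, tristol/snado/bagrek/, tristol/snado/musma=ruslogond}


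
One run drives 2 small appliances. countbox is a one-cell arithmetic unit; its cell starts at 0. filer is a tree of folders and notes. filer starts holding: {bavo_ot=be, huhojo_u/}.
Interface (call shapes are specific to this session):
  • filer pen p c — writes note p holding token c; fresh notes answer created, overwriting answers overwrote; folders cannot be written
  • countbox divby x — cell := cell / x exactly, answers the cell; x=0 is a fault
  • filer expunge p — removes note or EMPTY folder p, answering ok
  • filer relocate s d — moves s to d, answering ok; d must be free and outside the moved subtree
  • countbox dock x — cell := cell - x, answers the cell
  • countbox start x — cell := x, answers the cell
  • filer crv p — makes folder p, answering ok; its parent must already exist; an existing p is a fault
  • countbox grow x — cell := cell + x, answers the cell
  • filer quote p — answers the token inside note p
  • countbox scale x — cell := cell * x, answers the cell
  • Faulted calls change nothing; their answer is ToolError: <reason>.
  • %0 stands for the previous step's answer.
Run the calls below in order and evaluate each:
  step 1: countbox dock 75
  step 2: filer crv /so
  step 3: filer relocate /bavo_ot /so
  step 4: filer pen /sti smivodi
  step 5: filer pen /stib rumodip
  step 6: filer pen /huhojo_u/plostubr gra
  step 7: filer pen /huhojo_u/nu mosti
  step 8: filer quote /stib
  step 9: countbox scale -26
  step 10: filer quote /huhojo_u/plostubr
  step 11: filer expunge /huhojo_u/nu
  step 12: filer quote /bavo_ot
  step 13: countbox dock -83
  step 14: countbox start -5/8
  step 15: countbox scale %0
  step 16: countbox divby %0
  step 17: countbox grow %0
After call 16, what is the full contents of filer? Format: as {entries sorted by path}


Step: countbox dock[x: 75]
Result: -75
Step: filer crv[p: /so]
Result: ok
Step: filer relocate[s: /bavo_ot; d: /so]
Result: ToolError: exists
Step: filer pen[p: /sti; c: smivodi]
Result: created
Step: filer pen[p: /stib; c: rumodip]
Result: created
Step: filer pen[p: /huhojo_u/plostubr; c: gra]
Result: created
Step: filer pen[p: /huhojo_u/nu; c: mosti]
Result: created
Step: filer quote[p: /stib]
Result: rumodip
Step: countbox scale[x: -26]
Result: 1950
Step: filer quote[p: /huhojo_u/plostubr]
Result: gra
Step: filer expunge[p: /huhojo_u/nu]
Result: ok
Step: filer quote[p: /bavo_ot]
Result: be
Step: countbox dock[x: -83]
Result: 2033
Step: countbox start[x: -5/8]
Result: -5/8
Step: countbox scale[x: %0]
Result: 25/64
Step: countbox divby[x: %0]
Result: 1
Step: countbox grow[x: %0]
Result: 2

Answer: {bavo_ot=be, huhojo_u/, huhojo_u/plostubr=gra, so/, sti=smivodi, stib=rumodip}


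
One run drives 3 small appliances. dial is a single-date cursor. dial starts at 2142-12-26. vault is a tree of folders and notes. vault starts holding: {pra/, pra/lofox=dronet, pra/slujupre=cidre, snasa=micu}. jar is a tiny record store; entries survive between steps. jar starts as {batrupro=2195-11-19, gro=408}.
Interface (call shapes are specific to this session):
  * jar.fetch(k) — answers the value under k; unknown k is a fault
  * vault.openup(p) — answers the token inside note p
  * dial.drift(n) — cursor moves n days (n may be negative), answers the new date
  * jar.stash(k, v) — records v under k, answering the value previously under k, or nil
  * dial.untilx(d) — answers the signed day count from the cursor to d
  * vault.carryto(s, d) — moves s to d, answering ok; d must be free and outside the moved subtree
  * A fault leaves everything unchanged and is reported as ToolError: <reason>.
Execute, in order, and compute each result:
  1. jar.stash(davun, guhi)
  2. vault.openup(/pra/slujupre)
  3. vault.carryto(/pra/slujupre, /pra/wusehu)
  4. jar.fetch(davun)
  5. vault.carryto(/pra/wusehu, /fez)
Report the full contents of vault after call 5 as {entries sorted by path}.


Answer: {fez=cidre, pra/, pra/lofox=dronet, snasa=micu}

Derivation:
Act: stash[davun; guhi]
Obs: nil
Act: openup[/pra/slujupre]
Obs: cidre
Act: carryto[/pra/slujupre; /pra/wusehu]
Obs: ok
Act: fetch[davun]
Obs: guhi
Act: carryto[/pra/wusehu; /fez]
Obs: ok


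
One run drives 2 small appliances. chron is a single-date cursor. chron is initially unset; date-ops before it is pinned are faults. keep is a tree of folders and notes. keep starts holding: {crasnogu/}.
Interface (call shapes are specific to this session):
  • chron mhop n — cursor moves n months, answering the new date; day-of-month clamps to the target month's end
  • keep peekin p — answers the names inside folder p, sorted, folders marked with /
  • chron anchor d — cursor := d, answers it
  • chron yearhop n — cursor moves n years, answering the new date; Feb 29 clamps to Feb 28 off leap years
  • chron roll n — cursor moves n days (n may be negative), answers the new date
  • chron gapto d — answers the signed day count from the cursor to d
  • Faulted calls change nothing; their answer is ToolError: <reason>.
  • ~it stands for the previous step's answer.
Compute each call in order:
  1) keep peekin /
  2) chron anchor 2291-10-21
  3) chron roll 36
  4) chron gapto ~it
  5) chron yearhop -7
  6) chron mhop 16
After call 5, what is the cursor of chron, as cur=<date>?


Answer: cur=2284-11-26

Derivation:
$ keep peekin /
:: [crasnogu/]
$ chron anchor 2291-10-21
:: 2291-10-21
$ chron roll 36
:: 2291-11-26
$ chron gapto ~it
:: 0
$ chron yearhop -7
:: 2284-11-26
$ chron mhop 16
:: 2286-03-26


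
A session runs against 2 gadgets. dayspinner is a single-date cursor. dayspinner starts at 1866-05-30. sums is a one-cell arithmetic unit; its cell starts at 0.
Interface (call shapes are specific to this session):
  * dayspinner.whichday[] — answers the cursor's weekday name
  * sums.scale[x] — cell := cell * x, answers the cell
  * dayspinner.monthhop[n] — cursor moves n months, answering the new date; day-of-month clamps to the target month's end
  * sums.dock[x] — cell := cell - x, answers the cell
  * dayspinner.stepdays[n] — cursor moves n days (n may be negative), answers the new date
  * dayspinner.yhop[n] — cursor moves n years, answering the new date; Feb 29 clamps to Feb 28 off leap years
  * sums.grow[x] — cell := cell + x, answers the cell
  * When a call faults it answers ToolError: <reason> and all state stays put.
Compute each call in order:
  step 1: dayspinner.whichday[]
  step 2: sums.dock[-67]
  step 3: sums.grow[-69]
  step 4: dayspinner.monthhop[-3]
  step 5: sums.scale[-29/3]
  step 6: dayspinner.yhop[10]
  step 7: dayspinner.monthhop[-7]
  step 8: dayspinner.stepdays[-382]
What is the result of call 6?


% dayspinner.whichday() ~> Wednesday
% sums.dock(x=-67) ~> 67
% sums.grow(x=-69) ~> -2
% dayspinner.monthhop(n=-3) ~> 1866-02-28
% sums.scale(x=-29/3) ~> 58/3
% dayspinner.yhop(n=10) ~> 1876-02-28
% dayspinner.monthhop(n=-7) ~> 1875-07-28
% dayspinner.stepdays(n=-382) ~> 1874-07-11

Answer: 1876-02-28


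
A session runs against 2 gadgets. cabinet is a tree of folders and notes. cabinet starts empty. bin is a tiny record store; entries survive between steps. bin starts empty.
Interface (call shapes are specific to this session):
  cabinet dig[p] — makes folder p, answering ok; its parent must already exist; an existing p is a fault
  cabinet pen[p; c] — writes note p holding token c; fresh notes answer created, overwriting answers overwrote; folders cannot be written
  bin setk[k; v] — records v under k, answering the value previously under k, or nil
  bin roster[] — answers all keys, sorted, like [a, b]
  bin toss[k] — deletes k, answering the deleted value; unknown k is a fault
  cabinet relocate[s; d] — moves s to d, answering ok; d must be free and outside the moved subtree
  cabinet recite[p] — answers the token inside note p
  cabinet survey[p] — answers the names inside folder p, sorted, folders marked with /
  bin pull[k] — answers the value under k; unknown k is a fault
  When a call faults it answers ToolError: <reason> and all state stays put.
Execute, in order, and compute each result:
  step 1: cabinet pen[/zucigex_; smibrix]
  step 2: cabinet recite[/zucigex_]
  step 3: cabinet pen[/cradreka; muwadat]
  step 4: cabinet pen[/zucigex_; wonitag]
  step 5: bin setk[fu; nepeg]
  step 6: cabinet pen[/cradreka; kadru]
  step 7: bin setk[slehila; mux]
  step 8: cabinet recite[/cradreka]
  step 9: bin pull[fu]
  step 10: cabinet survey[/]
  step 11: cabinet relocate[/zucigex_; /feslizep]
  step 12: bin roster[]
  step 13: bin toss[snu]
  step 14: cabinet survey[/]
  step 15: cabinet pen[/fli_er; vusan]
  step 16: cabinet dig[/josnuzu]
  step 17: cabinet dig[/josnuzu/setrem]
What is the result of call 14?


Answer: [cradreka, feslizep]

Derivation:
% cabinet pen p=/zucigex_ c=smibrix
:: created
% cabinet recite p=/zucigex_
:: smibrix
% cabinet pen p=/cradreka c=muwadat
:: created
% cabinet pen p=/zucigex_ c=wonitag
:: overwrote
% bin setk k=fu v=nepeg
:: nil
% cabinet pen p=/cradreka c=kadru
:: overwrote
% bin setk k=slehila v=mux
:: nil
% cabinet recite p=/cradreka
:: kadru
% bin pull k=fu
:: nepeg
% cabinet survey p=/
:: [cradreka, zucigex_]
% cabinet relocate s=/zucigex_ d=/feslizep
:: ok
% bin roster
:: [fu, slehila]
% bin toss k=snu
:: ToolError: no such key snu
% cabinet survey p=/
:: [cradreka, feslizep]
% cabinet pen p=/fli_er c=vusan
:: created
% cabinet dig p=/josnuzu
:: ok
% cabinet dig p=/josnuzu/setrem
:: ok


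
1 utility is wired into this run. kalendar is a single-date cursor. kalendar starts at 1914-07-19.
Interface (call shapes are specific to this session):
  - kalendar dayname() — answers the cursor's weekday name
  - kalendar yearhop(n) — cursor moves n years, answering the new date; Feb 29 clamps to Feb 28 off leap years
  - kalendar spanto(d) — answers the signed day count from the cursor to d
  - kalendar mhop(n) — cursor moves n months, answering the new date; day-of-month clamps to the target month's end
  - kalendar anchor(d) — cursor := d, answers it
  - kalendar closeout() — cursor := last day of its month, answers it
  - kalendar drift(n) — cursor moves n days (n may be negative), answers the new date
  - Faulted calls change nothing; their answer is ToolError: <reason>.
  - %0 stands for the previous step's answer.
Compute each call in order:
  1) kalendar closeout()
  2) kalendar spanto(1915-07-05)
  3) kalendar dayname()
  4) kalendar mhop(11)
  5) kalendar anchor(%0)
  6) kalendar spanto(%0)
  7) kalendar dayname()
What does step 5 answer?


Answer: 1915-06-30

Derivation:
[in] kalendar closeout
:: 1914-07-31
[in] kalendar spanto d=1915-07-05
:: 339
[in] kalendar dayname
:: Friday
[in] kalendar mhop n=11
:: 1915-06-30
[in] kalendar anchor d=%0
:: 1915-06-30
[in] kalendar spanto d=%0
:: 0
[in] kalendar dayname
:: Wednesday


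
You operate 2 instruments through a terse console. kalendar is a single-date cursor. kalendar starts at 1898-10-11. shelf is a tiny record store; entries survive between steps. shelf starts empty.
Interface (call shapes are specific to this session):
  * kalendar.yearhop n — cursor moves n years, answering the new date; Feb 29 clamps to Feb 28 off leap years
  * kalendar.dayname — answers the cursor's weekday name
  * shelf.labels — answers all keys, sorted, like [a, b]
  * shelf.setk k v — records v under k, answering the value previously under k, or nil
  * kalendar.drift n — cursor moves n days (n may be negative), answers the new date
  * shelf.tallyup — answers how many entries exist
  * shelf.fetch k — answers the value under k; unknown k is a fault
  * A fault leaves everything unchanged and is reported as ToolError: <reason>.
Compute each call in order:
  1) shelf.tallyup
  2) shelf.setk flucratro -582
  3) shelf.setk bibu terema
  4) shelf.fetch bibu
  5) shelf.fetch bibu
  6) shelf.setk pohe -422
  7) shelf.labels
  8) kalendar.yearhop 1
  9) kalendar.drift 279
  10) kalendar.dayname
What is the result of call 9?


→ tallyup()
← 0
→ setk(k=flucratro, v=-582)
← nil
→ setk(k=bibu, v=terema)
← nil
→ fetch(k=bibu)
← terema
→ fetch(k=bibu)
← terema
→ setk(k=pohe, v=-422)
← nil
→ labels()
← [bibu, flucratro, pohe]
→ yearhop(n=1)
← 1899-10-11
→ drift(n=279)
← 1900-07-17
→ dayname()
← Tuesday

Answer: 1900-07-17
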